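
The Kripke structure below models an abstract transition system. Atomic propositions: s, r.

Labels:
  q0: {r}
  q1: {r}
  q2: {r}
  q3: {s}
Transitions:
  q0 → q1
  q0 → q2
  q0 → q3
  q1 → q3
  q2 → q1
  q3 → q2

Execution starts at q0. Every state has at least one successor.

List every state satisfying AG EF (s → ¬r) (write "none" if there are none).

States satisfying EF (s → ¬r): {q0, q1, q2, q3}.
States satisfying AG EF (s → ¬r): {q0, q1, q2, q3}.

{q0, q1, q2, q3}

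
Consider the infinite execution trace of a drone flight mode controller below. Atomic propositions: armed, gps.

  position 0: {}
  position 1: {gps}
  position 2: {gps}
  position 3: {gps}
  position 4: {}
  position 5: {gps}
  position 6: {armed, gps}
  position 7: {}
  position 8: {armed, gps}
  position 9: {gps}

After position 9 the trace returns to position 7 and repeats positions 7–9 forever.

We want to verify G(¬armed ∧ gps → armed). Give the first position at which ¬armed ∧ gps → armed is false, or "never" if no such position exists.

1

Check ¬armed ∧ gps → armed at each position in order: 0 ✓.
At position 1 the labels are {gps}, so ¬armed ∧ gps → armed is false there. This is the first violation.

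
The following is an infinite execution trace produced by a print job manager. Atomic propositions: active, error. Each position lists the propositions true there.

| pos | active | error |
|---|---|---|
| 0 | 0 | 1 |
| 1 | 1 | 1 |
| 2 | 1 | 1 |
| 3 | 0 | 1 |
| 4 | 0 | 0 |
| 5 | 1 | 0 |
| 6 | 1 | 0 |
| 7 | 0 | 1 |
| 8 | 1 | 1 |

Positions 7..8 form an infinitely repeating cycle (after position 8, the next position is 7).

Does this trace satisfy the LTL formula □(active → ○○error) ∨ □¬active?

active → ○○error must hold at every position from 0 onward. It fails at position 2, so □(active → ○○error) is false.
Positions where active holds: 1, 2, 5, 6, 8.
Check ○○error at each: 1→ok, 2→fails, 5→ok, 6→ok, 8→ok.
¬active must hold at every position from 0 onward. It fails at position 1, so □¬active is false.
At position 0: □(active → ○○error) is false; □¬active is false; so □(active → ○○error) ∨ □¬active is false.

No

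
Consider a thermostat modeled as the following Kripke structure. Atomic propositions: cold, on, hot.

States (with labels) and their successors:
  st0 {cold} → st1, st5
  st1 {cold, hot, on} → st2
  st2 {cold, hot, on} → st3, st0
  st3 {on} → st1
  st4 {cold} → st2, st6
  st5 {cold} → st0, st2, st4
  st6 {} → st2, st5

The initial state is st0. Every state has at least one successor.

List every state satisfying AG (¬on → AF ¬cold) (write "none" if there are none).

none

States satisfying ¬on → AF ¬cold: {st1, st2, st3, st6}.
States satisfying AG (¬on → AF ¬cold): ∅.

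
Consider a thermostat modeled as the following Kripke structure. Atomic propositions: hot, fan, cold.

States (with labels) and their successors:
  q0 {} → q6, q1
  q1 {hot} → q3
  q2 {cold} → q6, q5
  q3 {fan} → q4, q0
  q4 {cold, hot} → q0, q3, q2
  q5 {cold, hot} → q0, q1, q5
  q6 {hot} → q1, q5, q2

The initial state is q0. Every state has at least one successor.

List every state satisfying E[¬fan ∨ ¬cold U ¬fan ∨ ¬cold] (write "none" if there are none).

States satisfying ¬fan ∨ ¬cold: {q0, q1, q2, q3, q4, q5, q6}.
States satisfying E[¬fan ∨ ¬cold U ¬fan ∨ ¬cold]: {q0, q1, q2, q3, q4, q5, q6}.

{q0, q1, q2, q3, q4, q5, q6}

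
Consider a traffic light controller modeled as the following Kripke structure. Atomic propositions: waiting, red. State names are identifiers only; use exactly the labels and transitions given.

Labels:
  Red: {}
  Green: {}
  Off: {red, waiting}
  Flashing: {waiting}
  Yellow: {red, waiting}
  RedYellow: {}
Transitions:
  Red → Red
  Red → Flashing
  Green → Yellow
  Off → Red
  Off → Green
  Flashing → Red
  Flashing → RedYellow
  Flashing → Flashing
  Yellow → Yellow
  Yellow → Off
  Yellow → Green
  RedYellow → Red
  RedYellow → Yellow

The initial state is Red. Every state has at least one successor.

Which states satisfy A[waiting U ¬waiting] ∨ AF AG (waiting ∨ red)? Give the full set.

States satisfying waiting: {Off, Flashing, Yellow}.
States satisfying ¬waiting: {Red, Green, RedYellow}.
States satisfying A[waiting U ¬waiting]: {Red, Green, Off, RedYellow}.
States satisfying AG (waiting ∨ red): ∅.
States satisfying AF AG (waiting ∨ red): ∅.
States satisfying A[waiting U ¬waiting] ∨ AF AG (waiting ∨ red): {Red, Green, Off, RedYellow}.

{Red, Green, Off, RedYellow}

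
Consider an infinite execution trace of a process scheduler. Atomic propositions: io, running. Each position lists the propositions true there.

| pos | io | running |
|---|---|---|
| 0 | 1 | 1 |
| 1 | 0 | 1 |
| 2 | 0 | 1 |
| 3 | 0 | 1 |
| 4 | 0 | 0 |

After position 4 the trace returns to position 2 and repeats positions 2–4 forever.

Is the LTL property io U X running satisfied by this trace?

Satisfied

Walking from position 0: X running first holds at position 0, and io holds at every earlier position along the way, so io U X running holds.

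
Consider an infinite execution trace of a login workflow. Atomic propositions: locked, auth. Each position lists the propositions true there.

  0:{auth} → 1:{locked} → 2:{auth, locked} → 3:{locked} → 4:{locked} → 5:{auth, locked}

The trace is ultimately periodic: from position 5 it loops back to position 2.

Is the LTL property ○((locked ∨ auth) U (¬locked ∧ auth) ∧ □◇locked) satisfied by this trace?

The position after 0 is 1; (locked ∨ auth) U (¬locked ∧ auth) ∧ □◇locked is false there.

No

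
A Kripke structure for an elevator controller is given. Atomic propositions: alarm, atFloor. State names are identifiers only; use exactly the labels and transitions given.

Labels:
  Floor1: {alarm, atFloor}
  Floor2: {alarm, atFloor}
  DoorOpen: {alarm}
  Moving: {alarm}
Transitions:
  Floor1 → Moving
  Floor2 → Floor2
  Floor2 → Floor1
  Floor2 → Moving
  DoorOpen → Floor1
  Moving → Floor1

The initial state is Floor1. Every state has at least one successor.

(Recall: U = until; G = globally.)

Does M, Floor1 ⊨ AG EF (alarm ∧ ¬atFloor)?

States satisfying EF (alarm ∧ ¬atFloor): {Floor1, Floor2, DoorOpen, Moving}.
States satisfying AG EF (alarm ∧ ¬atFloor): {Floor1, Floor2, DoorOpen, Moving}.
Every state reachable from Floor1 satisfies EF (alarm ∧ ¬atFloor).
Floor1 ∈ Sat(AG EF (alarm ∧ ¬atFloor)).

Satisfied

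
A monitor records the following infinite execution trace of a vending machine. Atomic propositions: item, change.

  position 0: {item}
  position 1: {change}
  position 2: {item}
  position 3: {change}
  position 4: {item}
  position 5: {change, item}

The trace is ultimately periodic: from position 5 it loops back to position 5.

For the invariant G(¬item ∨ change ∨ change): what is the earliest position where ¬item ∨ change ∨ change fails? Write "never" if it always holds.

At position 0 the labels are {item}, so ¬item ∨ change ∨ change is false there. This is the first violation.

0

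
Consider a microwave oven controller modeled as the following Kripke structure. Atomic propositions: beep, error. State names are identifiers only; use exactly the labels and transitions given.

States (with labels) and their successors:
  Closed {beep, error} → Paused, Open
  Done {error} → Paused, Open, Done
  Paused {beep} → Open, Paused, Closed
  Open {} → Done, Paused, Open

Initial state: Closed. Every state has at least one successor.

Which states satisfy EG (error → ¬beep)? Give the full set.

States satisfying error → ¬beep: {Done, Paused, Open}.
States satisfying EG (error → ¬beep): {Done, Paused, Open}.

{Done, Paused, Open}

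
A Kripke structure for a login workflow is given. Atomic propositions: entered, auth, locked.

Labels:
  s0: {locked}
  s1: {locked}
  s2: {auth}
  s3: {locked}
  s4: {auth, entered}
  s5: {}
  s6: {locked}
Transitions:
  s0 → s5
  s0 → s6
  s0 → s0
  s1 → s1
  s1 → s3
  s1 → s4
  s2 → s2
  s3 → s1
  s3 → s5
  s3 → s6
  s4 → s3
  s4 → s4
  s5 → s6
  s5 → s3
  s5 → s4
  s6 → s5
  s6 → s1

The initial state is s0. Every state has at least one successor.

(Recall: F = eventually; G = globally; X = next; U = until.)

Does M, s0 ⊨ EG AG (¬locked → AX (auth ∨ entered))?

Does not hold

States satisfying AG (¬locked → AX (auth ∨ entered)): {s2}.
States satisfying EG AG (¬locked → AX (auth ∨ entered)): {s2}.
No suitable path/successor from s0 witnesses the formula.
s0 ∉ Sat(EG AG (¬locked → AX (auth ∨ entered))).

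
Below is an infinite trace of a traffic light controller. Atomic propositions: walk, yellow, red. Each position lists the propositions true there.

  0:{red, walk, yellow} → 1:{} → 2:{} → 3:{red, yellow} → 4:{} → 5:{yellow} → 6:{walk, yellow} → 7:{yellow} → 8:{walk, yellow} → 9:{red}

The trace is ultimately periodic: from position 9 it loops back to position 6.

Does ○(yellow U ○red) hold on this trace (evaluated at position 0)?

No

The position after 0 is 1; yellow U ○red is false there.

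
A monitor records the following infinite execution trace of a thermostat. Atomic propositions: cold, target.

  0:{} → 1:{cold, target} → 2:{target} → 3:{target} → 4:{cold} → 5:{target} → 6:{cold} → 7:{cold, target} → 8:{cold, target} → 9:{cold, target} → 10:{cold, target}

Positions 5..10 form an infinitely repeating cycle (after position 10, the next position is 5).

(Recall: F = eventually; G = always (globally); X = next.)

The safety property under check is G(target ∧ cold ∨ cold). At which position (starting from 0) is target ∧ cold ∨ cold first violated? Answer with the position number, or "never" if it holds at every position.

At position 0 the labels are {}, so target ∧ cold ∨ cold is false there. This is the first violation.

0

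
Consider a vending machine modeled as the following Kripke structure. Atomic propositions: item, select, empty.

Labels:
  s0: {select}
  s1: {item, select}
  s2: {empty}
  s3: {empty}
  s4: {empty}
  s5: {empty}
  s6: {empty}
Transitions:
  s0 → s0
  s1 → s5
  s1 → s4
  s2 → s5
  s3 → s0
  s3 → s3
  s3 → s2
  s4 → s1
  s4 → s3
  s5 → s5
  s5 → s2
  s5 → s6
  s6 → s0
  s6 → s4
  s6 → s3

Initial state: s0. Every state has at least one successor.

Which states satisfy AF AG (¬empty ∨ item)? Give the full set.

{s0}

States satisfying AG (¬empty ∨ item): {s0}.
States satisfying AF AG (¬empty ∨ item): {s0}.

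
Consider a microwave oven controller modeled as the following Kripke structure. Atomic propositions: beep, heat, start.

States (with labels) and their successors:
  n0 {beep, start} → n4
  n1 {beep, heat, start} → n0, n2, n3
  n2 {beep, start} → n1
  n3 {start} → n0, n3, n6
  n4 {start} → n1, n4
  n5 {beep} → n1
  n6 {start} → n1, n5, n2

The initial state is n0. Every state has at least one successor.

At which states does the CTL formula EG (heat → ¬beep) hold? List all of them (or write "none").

{n0, n3, n4}

States satisfying heat → ¬beep: {n0, n2, n3, n4, n5, n6}.
States satisfying EG (heat → ¬beep): {n0, n3, n4}.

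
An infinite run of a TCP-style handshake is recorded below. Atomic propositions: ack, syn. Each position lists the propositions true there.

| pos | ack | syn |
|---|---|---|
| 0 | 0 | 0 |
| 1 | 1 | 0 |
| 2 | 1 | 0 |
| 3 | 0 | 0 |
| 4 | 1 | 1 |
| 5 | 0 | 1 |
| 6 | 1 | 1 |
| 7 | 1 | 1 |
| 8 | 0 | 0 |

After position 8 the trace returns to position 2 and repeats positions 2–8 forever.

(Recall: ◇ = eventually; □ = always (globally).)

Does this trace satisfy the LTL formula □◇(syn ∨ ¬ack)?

Yes

◇(syn ∨ ¬ack) holds at every position 0..8, and those are all positions ever visited, so □◇(syn ∨ ¬ack) holds.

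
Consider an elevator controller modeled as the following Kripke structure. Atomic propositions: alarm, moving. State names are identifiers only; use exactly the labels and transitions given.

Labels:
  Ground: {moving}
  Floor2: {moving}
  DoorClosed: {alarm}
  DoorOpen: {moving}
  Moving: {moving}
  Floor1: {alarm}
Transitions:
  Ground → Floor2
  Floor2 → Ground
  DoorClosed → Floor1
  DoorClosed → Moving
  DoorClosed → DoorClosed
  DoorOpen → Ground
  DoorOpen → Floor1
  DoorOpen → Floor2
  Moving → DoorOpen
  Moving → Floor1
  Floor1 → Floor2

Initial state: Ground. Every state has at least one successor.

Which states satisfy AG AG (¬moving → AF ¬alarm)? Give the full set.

{Ground, Floor2, DoorOpen, Moving, Floor1}

States satisfying AG (¬moving → AF ¬alarm): {Ground, Floor2, DoorOpen, Moving, Floor1}.
States satisfying AG AG (¬moving → AF ¬alarm): {Ground, Floor2, DoorOpen, Moving, Floor1}.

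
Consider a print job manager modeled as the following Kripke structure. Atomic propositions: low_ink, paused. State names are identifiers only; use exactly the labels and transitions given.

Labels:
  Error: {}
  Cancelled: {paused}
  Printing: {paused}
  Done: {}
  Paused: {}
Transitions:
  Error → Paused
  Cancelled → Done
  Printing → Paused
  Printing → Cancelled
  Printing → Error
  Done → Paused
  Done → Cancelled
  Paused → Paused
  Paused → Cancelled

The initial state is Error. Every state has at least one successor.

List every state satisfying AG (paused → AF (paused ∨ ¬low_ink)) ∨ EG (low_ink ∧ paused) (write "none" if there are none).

{Error, Cancelled, Printing, Done, Paused}

States satisfying paused → AF (paused ∨ ¬low_ink): {Error, Cancelled, Printing, Done, Paused}.
States satisfying AG (paused → AF (paused ∨ ¬low_ink)): {Error, Cancelled, Printing, Done, Paused}.
States satisfying low_ink ∧ paused: ∅.
States satisfying EG (low_ink ∧ paused): ∅.
States satisfying AG (paused → AF (paused ∨ ¬low_ink)) ∨ EG (low_ink ∧ paused): {Error, Cancelled, Printing, Done, Paused}.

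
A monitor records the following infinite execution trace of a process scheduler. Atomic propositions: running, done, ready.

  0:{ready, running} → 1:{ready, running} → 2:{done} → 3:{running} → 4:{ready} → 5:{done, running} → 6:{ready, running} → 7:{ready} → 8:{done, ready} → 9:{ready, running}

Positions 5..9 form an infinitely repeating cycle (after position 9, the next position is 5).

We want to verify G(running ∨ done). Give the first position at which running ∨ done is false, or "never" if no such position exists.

4

Check running ∨ done at each position in order: 0 ✓, 1 ✓, 2 ✓, 3 ✓.
At position 4 the labels are {ready}, so running ∨ done is false there. This is the first violation.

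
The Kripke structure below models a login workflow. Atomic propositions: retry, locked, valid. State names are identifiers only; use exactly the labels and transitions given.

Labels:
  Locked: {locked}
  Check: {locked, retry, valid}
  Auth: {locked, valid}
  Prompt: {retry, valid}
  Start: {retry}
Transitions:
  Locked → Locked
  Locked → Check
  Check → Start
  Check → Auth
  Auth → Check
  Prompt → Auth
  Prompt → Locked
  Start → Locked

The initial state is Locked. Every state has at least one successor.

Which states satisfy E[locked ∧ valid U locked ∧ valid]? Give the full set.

{Check, Auth}

States satisfying locked ∧ valid: {Check, Auth}.
States satisfying E[locked ∧ valid U locked ∧ valid]: {Check, Auth}.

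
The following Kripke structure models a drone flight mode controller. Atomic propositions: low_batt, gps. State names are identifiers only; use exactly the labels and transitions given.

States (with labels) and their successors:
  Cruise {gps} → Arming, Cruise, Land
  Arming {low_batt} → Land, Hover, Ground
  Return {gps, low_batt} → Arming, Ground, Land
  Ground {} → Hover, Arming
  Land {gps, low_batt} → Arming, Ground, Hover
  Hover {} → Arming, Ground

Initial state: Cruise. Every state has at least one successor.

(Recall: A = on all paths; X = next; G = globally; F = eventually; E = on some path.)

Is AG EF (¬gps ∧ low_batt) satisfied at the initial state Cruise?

States satisfying EF (¬gps ∧ low_batt): {Cruise, Arming, Return, Ground, Land, Hover}.
States satisfying AG EF (¬gps ∧ low_batt): {Cruise, Arming, Return, Ground, Land, Hover}.
Every state reachable from Cruise satisfies EF (¬gps ∧ low_batt).
Cruise ∈ Sat(AG EF (¬gps ∧ low_batt)).

Holds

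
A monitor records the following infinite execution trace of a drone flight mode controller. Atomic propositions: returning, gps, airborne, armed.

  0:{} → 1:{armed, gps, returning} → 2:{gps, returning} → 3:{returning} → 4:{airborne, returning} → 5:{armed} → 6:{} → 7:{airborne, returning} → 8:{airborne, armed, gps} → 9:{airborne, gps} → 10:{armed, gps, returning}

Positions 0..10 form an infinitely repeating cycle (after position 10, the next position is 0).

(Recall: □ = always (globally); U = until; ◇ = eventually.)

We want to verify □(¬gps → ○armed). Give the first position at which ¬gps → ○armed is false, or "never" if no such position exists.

3

Check ¬gps → ○armed at each position in order: 0 ✓, 1 ✓, 2 ✓.
At position 3 the labels are {returning} and the next position 4 has {airborne, returning}, so ¬gps → ○armed is false there. This is the first violation.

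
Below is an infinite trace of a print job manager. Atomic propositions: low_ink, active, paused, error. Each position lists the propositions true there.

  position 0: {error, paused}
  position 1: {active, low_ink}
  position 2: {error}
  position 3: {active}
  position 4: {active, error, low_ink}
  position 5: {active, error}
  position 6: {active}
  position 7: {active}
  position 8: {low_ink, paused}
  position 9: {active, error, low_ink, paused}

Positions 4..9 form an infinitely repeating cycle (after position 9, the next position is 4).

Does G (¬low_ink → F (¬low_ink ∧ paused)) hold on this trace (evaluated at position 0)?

Violated

¬low_ink → F (¬low_ink ∧ paused) must hold at every position from 0 onward. It fails at position 2, so G (¬low_ink → F (¬low_ink ∧ paused)) is false.
Positions where ¬low_ink holds: 0, 2, 3, 5, 6, 7.
Check F (¬low_ink ∧ paused) at each: 0→ok, 2→fails, 3→fails, 5→fails, 6→fails, 7→fails.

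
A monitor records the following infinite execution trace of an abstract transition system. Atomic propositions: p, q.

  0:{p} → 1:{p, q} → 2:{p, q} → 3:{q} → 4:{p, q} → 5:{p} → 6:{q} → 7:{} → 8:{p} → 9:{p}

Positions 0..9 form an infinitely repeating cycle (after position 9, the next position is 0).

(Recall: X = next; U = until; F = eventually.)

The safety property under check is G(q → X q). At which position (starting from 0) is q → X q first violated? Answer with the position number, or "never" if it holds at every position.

Check q → X q at each position in order: 0 ✓, 1 ✓, 2 ✓, 3 ✓.
At position 4 the labels are {p, q} and the next position 5 has {p}, so q → X q is false there. This is the first violation.

4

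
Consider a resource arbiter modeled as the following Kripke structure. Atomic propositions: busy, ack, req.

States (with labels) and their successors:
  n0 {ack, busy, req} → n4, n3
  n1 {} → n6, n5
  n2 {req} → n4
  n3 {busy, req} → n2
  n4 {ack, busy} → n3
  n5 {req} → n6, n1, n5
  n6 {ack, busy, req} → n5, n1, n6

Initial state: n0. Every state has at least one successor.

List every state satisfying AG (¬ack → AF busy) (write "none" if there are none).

{n0, n2, n3, n4}

States satisfying ¬ack → AF busy: {n0, n2, n3, n4, n6}.
States satisfying AG (¬ack → AF busy): {n0, n2, n3, n4}.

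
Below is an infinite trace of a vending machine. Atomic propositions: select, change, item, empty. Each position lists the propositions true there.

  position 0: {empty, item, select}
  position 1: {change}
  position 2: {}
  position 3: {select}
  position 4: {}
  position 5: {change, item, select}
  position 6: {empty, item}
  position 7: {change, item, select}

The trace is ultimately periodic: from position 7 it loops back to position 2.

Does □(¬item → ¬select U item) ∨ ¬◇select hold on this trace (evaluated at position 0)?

Violated

¬item → ¬select U item must hold at every position from 0 onward. It fails at position 1, so □(¬item → ¬select U item) is false.
Positions where ¬item holds: 1, 2, 3, 4.
Check ¬select U item at each: 1→fails, 2→fails, 3→fails, 4→ok.
At position 0: □(¬item → ¬select U item) is false; ¬◇select is false; so □(¬item → ¬select U item) ∨ ¬◇select is false.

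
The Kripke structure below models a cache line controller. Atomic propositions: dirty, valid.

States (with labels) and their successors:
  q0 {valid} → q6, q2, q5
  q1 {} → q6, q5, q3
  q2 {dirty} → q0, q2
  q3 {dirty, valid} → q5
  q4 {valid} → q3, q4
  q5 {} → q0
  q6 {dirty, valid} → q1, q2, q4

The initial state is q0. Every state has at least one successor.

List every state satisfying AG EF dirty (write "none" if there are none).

States satisfying EF dirty: {q0, q1, q2, q3, q4, q5, q6}.
States satisfying AG EF dirty: {q0, q1, q2, q3, q4, q5, q6}.

{q0, q1, q2, q3, q4, q5, q6}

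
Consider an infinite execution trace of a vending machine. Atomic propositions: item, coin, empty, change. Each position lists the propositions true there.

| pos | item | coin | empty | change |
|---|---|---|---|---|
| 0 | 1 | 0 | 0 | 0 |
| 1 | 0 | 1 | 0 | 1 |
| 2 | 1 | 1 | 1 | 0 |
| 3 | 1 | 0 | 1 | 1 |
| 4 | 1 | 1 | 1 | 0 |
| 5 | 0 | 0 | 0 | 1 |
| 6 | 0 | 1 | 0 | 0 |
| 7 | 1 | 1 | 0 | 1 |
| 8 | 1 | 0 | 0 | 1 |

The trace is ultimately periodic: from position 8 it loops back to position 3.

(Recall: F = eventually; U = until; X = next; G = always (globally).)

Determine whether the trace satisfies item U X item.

Walking from position 0: X item first holds at position 1, and item holds at every earlier position along the way, so item U X item holds.

Yes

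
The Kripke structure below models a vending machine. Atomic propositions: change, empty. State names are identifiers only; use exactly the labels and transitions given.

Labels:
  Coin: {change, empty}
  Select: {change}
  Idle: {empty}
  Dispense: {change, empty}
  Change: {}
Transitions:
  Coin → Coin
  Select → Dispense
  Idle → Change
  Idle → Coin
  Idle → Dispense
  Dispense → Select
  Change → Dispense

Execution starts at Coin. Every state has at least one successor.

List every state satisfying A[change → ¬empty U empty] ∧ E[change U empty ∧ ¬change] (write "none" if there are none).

States satisfying change → ¬empty: {Select, Idle, Change}.
States satisfying empty: {Coin, Idle, Dispense}.
States satisfying A[change → ¬empty U empty]: {Coin, Select, Idle, Dispense, Change}.
States satisfying change: {Coin, Select, Dispense}.
States satisfying empty ∧ ¬change: {Idle}.
States satisfying E[change U empty ∧ ¬change]: {Idle}.
States satisfying A[change → ¬empty U empty] ∧ E[change U empty ∧ ¬change]: {Idle}.

{Idle}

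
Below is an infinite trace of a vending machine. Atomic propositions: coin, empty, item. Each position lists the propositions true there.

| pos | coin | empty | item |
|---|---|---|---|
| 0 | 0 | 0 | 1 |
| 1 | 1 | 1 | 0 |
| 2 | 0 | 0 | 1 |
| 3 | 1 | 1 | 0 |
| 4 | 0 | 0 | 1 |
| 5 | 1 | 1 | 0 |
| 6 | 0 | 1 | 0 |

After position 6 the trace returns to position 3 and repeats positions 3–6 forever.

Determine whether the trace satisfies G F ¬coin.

F ¬coin holds at every position 0..6, and those are all positions ever visited, so G F ¬coin holds.

Satisfied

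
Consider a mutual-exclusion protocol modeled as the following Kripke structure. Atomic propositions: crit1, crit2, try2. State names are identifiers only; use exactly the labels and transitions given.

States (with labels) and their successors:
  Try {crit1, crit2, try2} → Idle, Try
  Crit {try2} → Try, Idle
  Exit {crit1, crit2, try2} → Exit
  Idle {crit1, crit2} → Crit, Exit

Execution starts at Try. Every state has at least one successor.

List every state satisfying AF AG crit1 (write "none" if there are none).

States satisfying AG crit1: {Exit}.
States satisfying AF AG crit1: {Exit}.

{Exit}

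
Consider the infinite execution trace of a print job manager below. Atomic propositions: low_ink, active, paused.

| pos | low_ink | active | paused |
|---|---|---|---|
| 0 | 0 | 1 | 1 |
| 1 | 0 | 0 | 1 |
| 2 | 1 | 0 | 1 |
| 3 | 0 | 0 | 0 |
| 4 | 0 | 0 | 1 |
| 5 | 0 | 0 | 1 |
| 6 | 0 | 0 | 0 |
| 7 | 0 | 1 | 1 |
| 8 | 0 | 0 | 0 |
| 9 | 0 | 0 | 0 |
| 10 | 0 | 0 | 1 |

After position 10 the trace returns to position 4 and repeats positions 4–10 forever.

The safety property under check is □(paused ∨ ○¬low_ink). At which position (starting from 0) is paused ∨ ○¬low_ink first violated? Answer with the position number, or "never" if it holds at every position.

never

paused ∨ ○¬low_ink holds at every position 0..10, and those are all the positions the trace ever visits, so the invariant □(paused ∨ ○¬low_ink) is never violated.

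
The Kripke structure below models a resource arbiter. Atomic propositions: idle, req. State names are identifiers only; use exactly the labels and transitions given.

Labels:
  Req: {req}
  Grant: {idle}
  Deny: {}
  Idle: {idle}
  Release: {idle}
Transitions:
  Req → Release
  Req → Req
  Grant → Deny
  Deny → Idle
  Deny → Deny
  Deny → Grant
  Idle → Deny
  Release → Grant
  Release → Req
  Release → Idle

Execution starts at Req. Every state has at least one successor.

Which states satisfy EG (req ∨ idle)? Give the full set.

{Req, Release}

States satisfying req ∨ idle: {Req, Grant, Idle, Release}.
States satisfying EG (req ∨ idle): {Req, Release}.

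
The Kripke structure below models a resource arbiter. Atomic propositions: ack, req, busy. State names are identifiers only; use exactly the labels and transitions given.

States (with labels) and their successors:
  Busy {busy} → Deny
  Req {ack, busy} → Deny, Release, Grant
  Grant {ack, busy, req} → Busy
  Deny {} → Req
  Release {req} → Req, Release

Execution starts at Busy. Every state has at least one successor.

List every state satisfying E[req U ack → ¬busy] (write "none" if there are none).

{Busy, Grant, Deny, Release}

States satisfying req: {Grant, Release}.
States satisfying ack → ¬busy: {Busy, Deny, Release}.
States satisfying E[req U ack → ¬busy]: {Busy, Grant, Deny, Release}.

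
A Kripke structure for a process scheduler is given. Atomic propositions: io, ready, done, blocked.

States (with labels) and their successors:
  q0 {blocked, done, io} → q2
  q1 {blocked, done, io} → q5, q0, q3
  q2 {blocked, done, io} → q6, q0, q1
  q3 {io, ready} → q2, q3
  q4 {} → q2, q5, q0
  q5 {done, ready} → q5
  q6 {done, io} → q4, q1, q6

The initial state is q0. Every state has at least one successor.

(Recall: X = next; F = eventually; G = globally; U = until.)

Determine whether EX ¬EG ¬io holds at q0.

Holds

States satisfying ¬EG ¬io: {q0, q1, q2, q3, q6}.
States satisfying EX ¬EG ¬io: {q0, q1, q2, q3, q4, q6}.
q0 ∈ Sat(EX ¬EG ¬io).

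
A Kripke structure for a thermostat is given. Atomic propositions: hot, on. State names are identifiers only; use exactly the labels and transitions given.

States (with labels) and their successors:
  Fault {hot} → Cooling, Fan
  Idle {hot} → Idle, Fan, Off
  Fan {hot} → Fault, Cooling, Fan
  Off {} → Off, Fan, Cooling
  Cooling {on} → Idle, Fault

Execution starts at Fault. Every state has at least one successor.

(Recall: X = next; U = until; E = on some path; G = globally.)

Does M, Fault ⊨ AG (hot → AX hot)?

States satisfying hot → AX hot: {Off, Cooling}.
States satisfying AG (hot → AX hot): ∅.
Fan is reachable from Fault and violates hot → AX hot, so AG fails at Fault.
Fault ∉ Sat(AG (hot → AX hot)).

Violated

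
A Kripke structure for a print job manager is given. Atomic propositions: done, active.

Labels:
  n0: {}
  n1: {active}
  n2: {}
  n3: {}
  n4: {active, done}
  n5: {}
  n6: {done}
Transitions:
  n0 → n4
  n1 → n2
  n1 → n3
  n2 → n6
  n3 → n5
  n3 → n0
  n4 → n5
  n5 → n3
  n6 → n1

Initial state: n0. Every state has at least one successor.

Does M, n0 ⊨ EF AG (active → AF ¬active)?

States satisfying AG (active → AF ¬active): {n0, n1, n2, n3, n4, n5, n6}.
States satisfying EF AG (active → AF ¬active): {n0, n1, n2, n3, n4, n5, n6}.
Some path from n0 reaches a state where AG (active → AF ¬active) holds.
n0 ∈ Sat(EF AG (active → AF ¬active)).

Holds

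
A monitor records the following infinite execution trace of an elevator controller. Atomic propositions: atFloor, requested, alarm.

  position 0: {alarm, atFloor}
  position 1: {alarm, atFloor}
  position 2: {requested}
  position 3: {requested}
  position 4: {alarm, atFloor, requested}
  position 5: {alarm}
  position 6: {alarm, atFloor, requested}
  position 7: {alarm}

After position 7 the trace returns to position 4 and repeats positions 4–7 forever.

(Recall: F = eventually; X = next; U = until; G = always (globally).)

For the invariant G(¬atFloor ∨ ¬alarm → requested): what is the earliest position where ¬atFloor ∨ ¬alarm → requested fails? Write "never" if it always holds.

5

Check ¬atFloor ∨ ¬alarm → requested at each position in order: 0 ✓, 1 ✓, 2 ✓, 3 ✓, 4 ✓.
At position 5 the labels are {alarm}, so ¬atFloor ∨ ¬alarm → requested is false there. This is the first violation.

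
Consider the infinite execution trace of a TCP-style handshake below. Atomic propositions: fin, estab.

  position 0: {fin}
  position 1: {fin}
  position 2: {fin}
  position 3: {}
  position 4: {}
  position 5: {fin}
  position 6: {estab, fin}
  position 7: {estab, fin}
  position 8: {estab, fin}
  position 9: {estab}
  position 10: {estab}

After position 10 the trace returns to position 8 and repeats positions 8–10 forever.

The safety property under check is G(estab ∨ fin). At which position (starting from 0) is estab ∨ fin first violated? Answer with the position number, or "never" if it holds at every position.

3

Check estab ∨ fin at each position in order: 0 ✓, 1 ✓, 2 ✓.
At position 3 the labels are {}, so estab ∨ fin is false there. This is the first violation.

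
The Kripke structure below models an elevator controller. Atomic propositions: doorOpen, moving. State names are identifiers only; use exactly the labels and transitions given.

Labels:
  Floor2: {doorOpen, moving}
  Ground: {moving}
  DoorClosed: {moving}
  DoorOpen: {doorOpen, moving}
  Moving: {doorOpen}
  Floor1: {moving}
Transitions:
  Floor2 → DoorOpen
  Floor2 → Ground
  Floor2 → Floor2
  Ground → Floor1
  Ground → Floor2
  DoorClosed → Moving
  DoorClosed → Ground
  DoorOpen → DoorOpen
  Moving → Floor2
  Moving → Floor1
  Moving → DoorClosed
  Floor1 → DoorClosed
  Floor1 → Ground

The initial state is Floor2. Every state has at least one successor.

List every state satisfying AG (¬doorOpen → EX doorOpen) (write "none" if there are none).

States satisfying ¬doorOpen → EX doorOpen: {Floor2, Ground, DoorClosed, DoorOpen, Moving}.
States satisfying AG (¬doorOpen → EX doorOpen): {DoorOpen}.

{DoorOpen}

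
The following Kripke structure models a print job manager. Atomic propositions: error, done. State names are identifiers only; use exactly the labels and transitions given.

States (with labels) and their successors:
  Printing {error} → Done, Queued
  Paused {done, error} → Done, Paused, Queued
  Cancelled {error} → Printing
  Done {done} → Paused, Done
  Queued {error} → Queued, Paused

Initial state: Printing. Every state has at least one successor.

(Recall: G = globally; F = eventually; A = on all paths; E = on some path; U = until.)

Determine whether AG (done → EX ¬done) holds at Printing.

States satisfying done → EX ¬done: {Printing, Paused, Cancelled, Queued}.
States satisfying AG (done → EX ¬done): ∅.
Done is reachable from Printing and violates done → EX ¬done, so AG fails at Printing.
Printing ∉ Sat(AG (done → EX ¬done)).

Violated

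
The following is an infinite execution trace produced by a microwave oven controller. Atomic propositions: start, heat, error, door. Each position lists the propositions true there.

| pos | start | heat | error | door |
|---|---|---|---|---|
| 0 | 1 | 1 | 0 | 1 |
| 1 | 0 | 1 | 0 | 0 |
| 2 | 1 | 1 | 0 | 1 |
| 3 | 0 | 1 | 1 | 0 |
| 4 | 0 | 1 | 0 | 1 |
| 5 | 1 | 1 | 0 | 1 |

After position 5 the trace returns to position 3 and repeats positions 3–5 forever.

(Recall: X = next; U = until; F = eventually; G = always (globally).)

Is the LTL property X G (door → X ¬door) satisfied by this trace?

No

The position after 0 is 1; G (door → X ¬door) is false there.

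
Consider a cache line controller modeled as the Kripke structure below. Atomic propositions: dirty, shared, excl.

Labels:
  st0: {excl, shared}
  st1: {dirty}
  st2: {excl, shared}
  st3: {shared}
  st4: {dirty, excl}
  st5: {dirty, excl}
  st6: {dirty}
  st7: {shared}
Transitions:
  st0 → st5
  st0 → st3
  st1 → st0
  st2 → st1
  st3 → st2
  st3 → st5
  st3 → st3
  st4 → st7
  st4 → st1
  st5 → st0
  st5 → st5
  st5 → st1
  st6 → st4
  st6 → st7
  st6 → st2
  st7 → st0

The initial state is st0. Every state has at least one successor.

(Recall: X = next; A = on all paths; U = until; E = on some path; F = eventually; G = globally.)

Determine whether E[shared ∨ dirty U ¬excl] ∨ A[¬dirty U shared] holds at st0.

Satisfied

States satisfying shared ∨ dirty: {st0, st1, st2, st3, st4, st5, st6, st7}.
States satisfying ¬excl: {st1, st3, st6, st7}.
States satisfying E[shared ∨ dirty U ¬excl]: {st0, st1, st2, st3, st4, st5, st6, st7}.
States satisfying ¬dirty: {st0, st2, st3, st7}.
States satisfying shared: {st0, st2, st3, st7}.
States satisfying A[¬dirty U shared]: {st0, st2, st3, st7}.
States satisfying E[shared ∨ dirty U ¬excl] ∨ A[¬dirty U shared]: {st0, st1, st2, st3, st4, st5, st6, st7}.
st0 ∈ Sat(E[shared ∨ dirty U ¬excl] ∨ A[¬dirty U shared]).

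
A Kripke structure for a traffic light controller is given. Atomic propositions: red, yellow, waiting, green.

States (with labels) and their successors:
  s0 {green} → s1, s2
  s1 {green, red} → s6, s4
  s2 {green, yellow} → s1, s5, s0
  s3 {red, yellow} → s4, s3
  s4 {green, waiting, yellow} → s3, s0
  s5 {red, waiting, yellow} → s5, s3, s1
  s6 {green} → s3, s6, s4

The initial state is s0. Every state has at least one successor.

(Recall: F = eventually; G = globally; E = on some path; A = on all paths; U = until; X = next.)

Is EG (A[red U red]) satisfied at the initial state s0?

Violated

States satisfying A[red U red]: {s1, s3, s5}.
States satisfying EG (A[red U red]): {s3, s5}.
No suitable path/successor from s0 witnesses the formula.
s0 ∉ Sat(EG (A[red U red])).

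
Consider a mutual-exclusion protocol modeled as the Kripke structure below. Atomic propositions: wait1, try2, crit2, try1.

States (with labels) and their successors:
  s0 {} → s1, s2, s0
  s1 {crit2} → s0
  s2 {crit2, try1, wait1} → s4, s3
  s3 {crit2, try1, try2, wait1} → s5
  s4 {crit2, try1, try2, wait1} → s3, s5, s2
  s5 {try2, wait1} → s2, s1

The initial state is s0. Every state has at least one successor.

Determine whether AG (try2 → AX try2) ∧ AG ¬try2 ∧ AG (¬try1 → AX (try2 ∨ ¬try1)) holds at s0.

No

States satisfying try2 → AX try2: {s0, s1, s2, s3}.
States satisfying AG (try2 → AX try2): ∅.
States satisfying ¬try2: {s0, s1, s2}.
States satisfying AG ¬try2: ∅.
States satisfying AG (try2 → AX try2) ∧ AG ¬try2: ∅.
States satisfying ¬try1 → AX (try2 ∨ ¬try1): {s1, s2, s3, s4}.
States satisfying AG (¬try1 → AX (try2 ∨ ¬try1)): ∅.
States satisfying AG (try2 → AX try2) ∧ AG ¬try2 ∧ AG (¬try1 → AX (try2 ∨ ¬try1)): ∅.
s0 ∉ Sat(AG (try2 → AX try2) ∧ AG ¬try2 ∧ AG (¬try1 → AX (try2 ∨ ¬try1))).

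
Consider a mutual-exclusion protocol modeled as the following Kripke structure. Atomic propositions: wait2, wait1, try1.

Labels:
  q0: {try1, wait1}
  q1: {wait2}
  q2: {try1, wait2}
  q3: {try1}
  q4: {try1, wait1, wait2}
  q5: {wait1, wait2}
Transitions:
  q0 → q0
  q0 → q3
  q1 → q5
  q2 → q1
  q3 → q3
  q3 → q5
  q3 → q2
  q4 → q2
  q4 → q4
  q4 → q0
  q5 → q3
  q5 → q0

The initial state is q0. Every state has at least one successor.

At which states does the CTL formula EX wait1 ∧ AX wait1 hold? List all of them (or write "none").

{q1}

States satisfying wait1: {q0, q4, q5}.
States satisfying EX wait1: {q0, q1, q3, q4, q5}.
States satisfying AX wait1: {q1}.
States satisfying EX wait1 ∧ AX wait1: {q1}.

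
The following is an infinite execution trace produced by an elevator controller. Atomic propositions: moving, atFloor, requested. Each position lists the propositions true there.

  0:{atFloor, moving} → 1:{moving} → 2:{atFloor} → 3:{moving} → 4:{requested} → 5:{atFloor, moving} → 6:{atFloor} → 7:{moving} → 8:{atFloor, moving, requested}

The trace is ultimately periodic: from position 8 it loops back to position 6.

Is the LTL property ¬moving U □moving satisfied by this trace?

Does not hold

Walking from position 0: at position 0, □moving has not yet held and ¬moving fails, so ¬moving U □moving is false.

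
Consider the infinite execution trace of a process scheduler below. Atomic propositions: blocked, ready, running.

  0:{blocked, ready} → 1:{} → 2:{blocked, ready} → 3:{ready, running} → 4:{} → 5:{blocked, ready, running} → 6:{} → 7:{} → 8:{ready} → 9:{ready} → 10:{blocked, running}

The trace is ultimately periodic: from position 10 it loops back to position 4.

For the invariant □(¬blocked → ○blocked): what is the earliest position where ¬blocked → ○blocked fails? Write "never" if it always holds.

3

Check ¬blocked → ○blocked at each position in order: 0 ✓, 1 ✓, 2 ✓.
At position 3 the labels are {ready, running} and the next position 4 has {}, so ¬blocked → ○blocked is false there. This is the first violation.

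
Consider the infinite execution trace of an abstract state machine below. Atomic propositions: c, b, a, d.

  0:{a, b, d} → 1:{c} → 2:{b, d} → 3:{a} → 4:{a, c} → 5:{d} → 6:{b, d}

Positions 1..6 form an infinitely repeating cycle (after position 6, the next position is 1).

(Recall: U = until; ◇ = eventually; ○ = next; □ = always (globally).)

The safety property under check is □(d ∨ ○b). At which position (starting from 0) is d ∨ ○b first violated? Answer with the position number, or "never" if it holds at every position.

3

Check d ∨ ○b at each position in order: 0 ✓, 1 ✓, 2 ✓.
At position 3 the labels are {a} and the next position 4 has {a, c}, so d ∨ ○b is false there. This is the first violation.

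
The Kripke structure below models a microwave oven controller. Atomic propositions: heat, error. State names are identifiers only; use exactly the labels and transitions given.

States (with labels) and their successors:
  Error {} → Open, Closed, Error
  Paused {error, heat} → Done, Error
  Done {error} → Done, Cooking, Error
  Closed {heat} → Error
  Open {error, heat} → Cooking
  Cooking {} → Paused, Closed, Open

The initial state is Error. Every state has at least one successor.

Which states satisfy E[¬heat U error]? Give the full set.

States satisfying ¬heat: {Error, Done, Cooking}.
States satisfying error: {Paused, Done, Open}.
States satisfying E[¬heat U error]: {Error, Paused, Done, Open, Cooking}.

{Error, Paused, Done, Open, Cooking}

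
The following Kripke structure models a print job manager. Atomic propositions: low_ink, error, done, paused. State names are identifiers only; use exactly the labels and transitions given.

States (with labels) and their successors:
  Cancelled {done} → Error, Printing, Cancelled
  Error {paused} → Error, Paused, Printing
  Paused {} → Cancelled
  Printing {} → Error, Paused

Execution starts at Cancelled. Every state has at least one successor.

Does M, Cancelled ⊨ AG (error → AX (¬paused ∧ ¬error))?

Yes

States satisfying error → AX (¬paused ∧ ¬error): {Cancelled, Error, Paused, Printing}.
States satisfying AG (error → AX (¬paused ∧ ¬error)): {Cancelled, Error, Paused, Printing}.
Every state reachable from Cancelled satisfies error → AX (¬paused ∧ ¬error).
Cancelled ∈ Sat(AG (error → AX (¬paused ∧ ¬error))).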